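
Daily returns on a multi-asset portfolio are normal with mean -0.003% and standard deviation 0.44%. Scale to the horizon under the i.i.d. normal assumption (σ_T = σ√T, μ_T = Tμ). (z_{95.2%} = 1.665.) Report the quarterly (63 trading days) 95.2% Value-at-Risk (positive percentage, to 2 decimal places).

6.00%

σ_{63d} = 0.44% × √63 = 3.492%; μ_{63d} = 63 × -0.003% = -0.189%.
VaR = −(-0.189%) + 1.665 × 3.492% = 6.003%.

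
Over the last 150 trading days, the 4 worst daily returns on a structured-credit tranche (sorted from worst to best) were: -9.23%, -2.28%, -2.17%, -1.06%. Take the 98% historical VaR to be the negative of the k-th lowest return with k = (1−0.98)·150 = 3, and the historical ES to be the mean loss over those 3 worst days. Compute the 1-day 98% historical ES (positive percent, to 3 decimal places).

The 3 worst returns sum to -13.68%.
ES = −(-13.68%) / 3 = 4.56% ≈ 4.560%.

4.560%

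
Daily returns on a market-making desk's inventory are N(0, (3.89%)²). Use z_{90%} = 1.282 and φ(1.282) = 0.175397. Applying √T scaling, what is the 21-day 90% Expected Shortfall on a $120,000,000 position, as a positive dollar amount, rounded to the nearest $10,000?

σ_{21d} = 3.89% × √21 = 17.826%.
ES multiplier = φ(z)/(1−α) = 0.175397/0.1 = 1.754.
ES = 17.826% × 1.754 = 31.267%; on $120,000,000: $37,520,400.

$37,520,000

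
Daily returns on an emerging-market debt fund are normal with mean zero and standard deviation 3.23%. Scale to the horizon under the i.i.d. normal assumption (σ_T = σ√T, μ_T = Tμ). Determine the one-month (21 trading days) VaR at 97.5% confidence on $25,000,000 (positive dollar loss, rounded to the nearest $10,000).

At 97.5%, z = 1.960.
σ_{21d} = 3.23% × √21 = 14.802%.
VaR = 1.960 × 14.802% = 29.012%.
On $25,000,000: 0.29012 × $25,000,000 = $7,253,000.

$7,250,000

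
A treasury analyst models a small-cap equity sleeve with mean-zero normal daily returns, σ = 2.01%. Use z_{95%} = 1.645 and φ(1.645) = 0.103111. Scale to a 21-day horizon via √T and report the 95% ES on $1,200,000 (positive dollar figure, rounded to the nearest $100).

$227,900

σ_{21d} = 2.01% × √21 = 9.211%.
ES multiplier = φ(z)/(1−α) = 0.103111/0.05 = 2.062.
ES = 9.211% × 2.062 = 18.993%; on $1,200,000: $227,916.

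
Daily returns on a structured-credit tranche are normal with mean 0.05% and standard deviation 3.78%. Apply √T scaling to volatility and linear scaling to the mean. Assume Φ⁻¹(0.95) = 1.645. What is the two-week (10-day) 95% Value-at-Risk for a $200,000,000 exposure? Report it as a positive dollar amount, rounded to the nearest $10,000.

σ_{10d} = 3.78% × √10 = 11.953%; μ_{10d} = 10 × 0.05% = 0.500%.
VaR = −(0.500%) + 1.645 × 11.953% = 19.163%.
On $200,000,000: 0.19163 × $200,000,000 = $38,326,000.

$38,330,000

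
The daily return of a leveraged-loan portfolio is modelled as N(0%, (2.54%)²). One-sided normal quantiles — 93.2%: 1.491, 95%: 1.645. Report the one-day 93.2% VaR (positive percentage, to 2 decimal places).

VaR = z·σ = 1.491 × 2.54% = 3.787%.

3.79%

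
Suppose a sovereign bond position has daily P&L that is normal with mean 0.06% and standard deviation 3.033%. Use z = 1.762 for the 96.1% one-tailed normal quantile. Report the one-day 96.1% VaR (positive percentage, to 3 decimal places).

VaR = −μ + z·σ = −(0.06%) + 1.762 × 3.033% = 5.284%.

5.284%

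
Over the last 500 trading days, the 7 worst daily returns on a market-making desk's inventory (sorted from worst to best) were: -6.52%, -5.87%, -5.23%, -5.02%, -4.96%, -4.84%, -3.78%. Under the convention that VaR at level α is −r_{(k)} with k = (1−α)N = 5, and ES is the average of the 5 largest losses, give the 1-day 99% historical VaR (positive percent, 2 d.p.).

4.96%

k = 5; the 5th lowest return is -4.96%, so VaR = 4.96%.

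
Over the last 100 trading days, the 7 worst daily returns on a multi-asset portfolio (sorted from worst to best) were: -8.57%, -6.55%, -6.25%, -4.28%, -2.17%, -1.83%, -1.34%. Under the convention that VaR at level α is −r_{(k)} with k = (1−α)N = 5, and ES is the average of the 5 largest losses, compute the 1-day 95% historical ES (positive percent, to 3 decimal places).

5.564%

The 5 worst returns sum to -27.82%.
ES = −(-27.82%) / 5 = 5.564%.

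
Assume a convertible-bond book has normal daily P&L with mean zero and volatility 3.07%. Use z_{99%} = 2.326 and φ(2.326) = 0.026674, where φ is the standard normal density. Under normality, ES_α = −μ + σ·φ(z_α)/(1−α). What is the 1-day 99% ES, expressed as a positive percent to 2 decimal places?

Tail multiplier: φ(z)/(1−α) = 0.026674 / 0.01 = 2.667.
ES = 3.07% × 2.667 = 8.188%.

8.19%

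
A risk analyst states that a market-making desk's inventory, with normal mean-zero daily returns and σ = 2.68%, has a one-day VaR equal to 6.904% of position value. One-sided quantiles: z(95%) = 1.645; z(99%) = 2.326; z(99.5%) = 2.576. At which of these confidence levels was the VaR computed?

Implied z = VaR/σ = 6.904 / 2.68 = 2.576.
This matches z(99.5%) = 2.576.

99.5%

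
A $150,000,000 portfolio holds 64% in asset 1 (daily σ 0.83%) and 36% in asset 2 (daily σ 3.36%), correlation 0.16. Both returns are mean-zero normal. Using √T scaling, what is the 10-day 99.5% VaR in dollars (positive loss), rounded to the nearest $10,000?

$17,070,000

σ_p = √(0.64²·0.83² + 0.36²·3.36² + 2·0.16·0.64·0.36·0.83·3.36) = 1.397%.
σ_{10d} = 1.397% × √10 = 4.418%.
z(99.5%) = 2.576.
VaR = 2.576 × 4.418% = 11.381%; on $150,000,000 that is $17,071,500.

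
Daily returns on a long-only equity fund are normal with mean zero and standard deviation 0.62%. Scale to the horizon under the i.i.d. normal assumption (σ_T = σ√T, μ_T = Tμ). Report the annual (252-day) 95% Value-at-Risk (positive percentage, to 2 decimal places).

At 95%, z = 1.645.
σ_{252d} = 0.62% × √252 = 9.842%.
VaR = 1.645 × 9.842% = 16.190%.

16.19%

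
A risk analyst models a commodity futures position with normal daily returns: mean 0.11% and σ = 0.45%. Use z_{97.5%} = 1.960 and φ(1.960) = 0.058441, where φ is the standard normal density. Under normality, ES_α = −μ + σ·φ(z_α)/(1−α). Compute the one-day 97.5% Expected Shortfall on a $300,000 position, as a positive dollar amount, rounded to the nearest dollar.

Tail multiplier: φ(z)/(1−α) = 0.058441 / 0.025 = 2.338.
ES = −(0.11%) + 0.45% × 2.338 = 0.942%.
On $300,000: 0.00942 × $300,000 = $2,826.

$2,826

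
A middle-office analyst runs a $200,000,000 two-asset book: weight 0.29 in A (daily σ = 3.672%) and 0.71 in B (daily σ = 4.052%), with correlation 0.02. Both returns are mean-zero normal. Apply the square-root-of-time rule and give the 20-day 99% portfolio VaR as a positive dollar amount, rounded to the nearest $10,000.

$64,240,000

σ_p = √(0.29²·3.672² + 0.71²·4.052² + 2·0.02·0.29·0.71·3.672·4.052) = 3.088%.
σ_{20d} = 3.088% × √20 = 13.810%.
z(99%) = 2.326.
VaR = 2.326 × 13.810% = 32.122%; on $200,000,000 that is $64,244,000.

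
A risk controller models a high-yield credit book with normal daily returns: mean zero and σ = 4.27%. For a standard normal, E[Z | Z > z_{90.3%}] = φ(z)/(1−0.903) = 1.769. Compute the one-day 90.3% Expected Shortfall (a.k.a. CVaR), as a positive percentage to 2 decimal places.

ES = 4.27% × 1.769 = 7.554%.

7.55%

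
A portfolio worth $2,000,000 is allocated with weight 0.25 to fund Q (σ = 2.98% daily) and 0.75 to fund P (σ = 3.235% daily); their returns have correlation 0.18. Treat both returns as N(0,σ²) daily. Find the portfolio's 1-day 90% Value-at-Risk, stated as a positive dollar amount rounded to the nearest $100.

$68,300

σ_p² = 0.25²·2.98² + 0.75²·3.235² + 2·0.18·0.25·0.75·2.98·3.235 = 7.0924 (%²).
σ_p = √7.0924 = 2.663%.
At 90%, z = 1.282.
VaR = 1.282 × 2.663% = 3.414%; on $2,000,000 that is $68,280.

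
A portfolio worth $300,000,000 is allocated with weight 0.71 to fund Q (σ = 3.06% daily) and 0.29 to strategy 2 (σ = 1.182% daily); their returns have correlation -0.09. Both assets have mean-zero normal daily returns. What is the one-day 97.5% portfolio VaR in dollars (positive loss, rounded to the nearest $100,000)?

σ_p² = 0.71²·3.06² + 0.29²·1.182² + 2·-0.09·0.71·0.29·3.06·1.182 = 4.7036 (%²).
σ_p = √4.7036 = 2.169%.
At 97.5%, z = 1.960.
VaR = 1.960 × 2.169% = 4.251%; on $300,000,000 that is $12,753,000.

$12,800,000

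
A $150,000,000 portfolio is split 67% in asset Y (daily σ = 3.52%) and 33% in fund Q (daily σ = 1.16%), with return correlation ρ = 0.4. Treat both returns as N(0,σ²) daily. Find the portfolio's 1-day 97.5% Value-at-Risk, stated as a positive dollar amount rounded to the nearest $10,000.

$7,460,000

σ_p² = 0.67²·3.52² + 0.33²·1.16² + 2·0.4·0.67·0.33·3.52·1.16 = 6.4308 (%²).
σ_p = √6.4308 = 2.536%.
At 97.5%, z = 1.960.
VaR = 1.960 × 2.536% = 4.971%; on $150,000,000 that is $7,456,500.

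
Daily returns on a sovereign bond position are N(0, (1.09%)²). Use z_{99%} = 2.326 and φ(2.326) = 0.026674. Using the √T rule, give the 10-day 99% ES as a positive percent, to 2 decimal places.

σ_{10d} = 1.09% × √10 = 3.447%.
ES multiplier = φ(z)/(1−α) = 0.026674/0.01 = 2.667.
ES = 3.447% × 2.667 = 9.193%.

9.19%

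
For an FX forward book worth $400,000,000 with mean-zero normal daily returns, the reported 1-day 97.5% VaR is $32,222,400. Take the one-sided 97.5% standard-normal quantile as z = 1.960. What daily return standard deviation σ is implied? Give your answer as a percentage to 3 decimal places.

VaR as a fraction: $32,222,400 / $400,000,000 = 8.056%.
σ = VaR / z = 8.056% / 1.960 = 4.110%.

4.110%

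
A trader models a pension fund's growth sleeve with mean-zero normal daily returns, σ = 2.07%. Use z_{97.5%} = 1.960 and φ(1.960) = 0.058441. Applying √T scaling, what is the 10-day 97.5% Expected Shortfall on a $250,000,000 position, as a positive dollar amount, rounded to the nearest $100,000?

σ_{10d} = 2.07% × √10 = 6.546%.
ES multiplier = φ(z)/(1−α) = 0.058441/0.025 = 2.338.
ES = 6.546% × 2.338 = 15.305%; on $250,000,000: $38,262,500.

$38,300,000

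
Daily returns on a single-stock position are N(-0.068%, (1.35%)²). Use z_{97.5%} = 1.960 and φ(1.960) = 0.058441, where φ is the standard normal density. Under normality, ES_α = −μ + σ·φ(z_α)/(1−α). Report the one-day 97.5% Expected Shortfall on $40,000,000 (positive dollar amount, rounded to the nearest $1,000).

$1,290,000

Tail multiplier: φ(z)/(1−α) = 0.058441 / 0.025 = 2.338.
ES = −(-0.068%) + 1.35% × 2.338 = 3.224%.
On $40,000,000: 0.03224 × $40,000,000 = $1,289,600.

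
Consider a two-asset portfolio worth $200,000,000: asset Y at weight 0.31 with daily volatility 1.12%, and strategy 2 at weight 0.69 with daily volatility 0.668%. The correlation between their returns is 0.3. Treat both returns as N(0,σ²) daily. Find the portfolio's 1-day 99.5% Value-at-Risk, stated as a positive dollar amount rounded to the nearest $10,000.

$3,370,000

σ_p² = 0.31²·1.12² + 0.69²·0.668² + 2·0.3·0.31·0.69·1.12·0.668 = 0.4290 (%²).
σ_p = √0.4290 = 0.655%.
At 99.5%, z = 2.576.
VaR = 2.576 × 0.655% = 1.687%; on $200,000,000 that is $3,374,000.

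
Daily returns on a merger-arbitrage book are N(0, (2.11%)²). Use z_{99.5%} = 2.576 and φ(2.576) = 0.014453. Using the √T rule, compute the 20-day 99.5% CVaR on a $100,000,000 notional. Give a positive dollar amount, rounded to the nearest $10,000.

$27,280,000

σ_{20d} = 2.11% × √20 = 9.436%.
ES multiplier = φ(z)/(1−α) = 0.014453/0.005 = 2.891.
ES = 9.436% × 2.891 = 27.279%; on $100,000,000: $27,279,000.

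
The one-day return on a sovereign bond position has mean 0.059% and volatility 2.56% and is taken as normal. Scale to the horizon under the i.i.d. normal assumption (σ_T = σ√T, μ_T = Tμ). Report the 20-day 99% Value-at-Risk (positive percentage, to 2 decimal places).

25.45%

At 99%, z = 2.326.
σ_{20d} = 2.56% × √20 = 11.449%; μ_{20d} = 20 × 0.059% = 1.180%.
VaR = −(1.180%) + 2.326 × 11.449% = 25.450%.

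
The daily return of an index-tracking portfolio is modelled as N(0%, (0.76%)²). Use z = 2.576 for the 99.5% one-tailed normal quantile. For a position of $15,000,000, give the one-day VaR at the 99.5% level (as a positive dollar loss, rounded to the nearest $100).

VaR = z·σ = 2.576 × 0.76% = 1.958%.
On $15,000,000: 0.01958 × $15,000,000 = $293,700.

$293,700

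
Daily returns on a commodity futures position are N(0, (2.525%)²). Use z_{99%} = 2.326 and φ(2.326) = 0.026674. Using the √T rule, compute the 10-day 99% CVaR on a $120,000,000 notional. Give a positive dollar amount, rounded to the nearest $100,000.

$25,600,000

σ_{10d} = 2.525% × √10 = 7.985%.
ES multiplier = φ(z)/(1−α) = 0.026674/0.01 = 2.667.
ES = 7.985% × 2.667 = 21.296%; on $120,000,000: $25,555,200.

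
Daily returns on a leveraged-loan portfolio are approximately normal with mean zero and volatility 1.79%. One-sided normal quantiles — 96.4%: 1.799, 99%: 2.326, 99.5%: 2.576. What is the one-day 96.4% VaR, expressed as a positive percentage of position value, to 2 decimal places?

3.22%

VaR = z·σ = 1.799 × 1.79% = 3.220%.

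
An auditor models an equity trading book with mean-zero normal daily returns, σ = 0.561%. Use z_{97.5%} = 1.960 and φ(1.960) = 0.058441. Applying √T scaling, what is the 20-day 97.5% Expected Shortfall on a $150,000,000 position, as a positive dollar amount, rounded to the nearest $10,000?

σ_{20d} = 0.561% × √20 = 2.509%.
ES multiplier = φ(z)/(1−α) = 0.058441/0.025 = 2.338.
ES = 2.509% × 2.338 = 5.866%; on $150,000,000: $8,799,000.

$8,800,000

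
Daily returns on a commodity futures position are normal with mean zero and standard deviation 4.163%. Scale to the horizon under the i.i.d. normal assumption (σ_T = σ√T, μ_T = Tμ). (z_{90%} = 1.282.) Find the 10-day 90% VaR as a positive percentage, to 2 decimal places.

16.88%

σ_{10d} = 4.163% × √10 = 13.165%.
VaR = 1.282 × 13.165% = 16.878%.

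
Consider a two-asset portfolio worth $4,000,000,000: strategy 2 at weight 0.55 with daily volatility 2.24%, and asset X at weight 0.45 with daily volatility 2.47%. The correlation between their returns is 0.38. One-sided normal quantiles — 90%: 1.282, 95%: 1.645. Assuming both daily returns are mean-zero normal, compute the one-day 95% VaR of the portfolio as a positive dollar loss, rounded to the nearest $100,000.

σ_p² = 0.55²·2.24² + 0.45²·2.47² + 2·0.38·0.55·0.45·2.24·2.47 = 3.7940 (%²).
σ_p = √3.7940 = 1.948%.
VaR = 1.645 × 1.948% = 3.204%; on $4,000,000,000 that is $128,160,000.

$128,200,000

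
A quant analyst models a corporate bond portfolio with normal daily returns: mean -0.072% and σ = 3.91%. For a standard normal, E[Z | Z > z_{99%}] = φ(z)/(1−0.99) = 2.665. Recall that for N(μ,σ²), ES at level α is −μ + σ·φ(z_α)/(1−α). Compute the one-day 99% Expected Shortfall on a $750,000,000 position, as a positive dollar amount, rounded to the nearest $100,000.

ES = −(-0.072%) + 3.91% × 2.665 = 10.492%.
On $750,000,000: 0.10492 × $750,000,000 = $78,690,000.

$78,700,000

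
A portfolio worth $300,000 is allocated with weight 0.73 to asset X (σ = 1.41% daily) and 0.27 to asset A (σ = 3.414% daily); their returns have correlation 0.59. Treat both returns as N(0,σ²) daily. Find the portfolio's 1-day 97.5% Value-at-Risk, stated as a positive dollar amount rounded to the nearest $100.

$10,200

σ_p² = 0.73²·1.41² + 0.27²·3.414² + 2·0.59·0.73·0.27·1.41·3.414 = 3.0287 (%²).
σ_p = √3.0287 = 1.740%.
At 97.5%, z = 1.960.
VaR = 1.960 × 1.740% = 3.410%; on $300,000 that is $10,230.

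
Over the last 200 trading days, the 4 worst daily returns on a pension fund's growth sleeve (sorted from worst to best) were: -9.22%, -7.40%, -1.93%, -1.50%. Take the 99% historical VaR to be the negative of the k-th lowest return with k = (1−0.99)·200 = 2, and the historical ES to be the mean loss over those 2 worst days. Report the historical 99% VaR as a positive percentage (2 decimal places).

7.40%

k = 2; the 2nd lowest return is -7.40%, so VaR = 7.40%.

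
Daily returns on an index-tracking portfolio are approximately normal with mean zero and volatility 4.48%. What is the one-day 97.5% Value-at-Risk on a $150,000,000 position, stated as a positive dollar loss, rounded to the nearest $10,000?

At 97.5% one-sided, z = 1.960.
VaR = z·σ = 1.960 × 4.48% = 8.781%.
On $150,000,000: 0.08781 × $150,000,000 = $13,171,500.

$13,170,000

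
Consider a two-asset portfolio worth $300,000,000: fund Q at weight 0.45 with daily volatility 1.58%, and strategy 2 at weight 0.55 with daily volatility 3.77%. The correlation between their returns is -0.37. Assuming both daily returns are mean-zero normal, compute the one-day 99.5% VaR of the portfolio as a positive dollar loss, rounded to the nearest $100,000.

σ_p² = 0.45²·1.58² + 0.55²·3.77² + 2·-0.37·0.45·0.55·1.58·3.77 = 3.7140 (%²).
σ_p = √3.7140 = 1.927%.
At 99.5%, z = 2.576.
VaR = 2.576 × 1.927% = 4.964%; on $300,000,000 that is $14,892,000.

$14,900,000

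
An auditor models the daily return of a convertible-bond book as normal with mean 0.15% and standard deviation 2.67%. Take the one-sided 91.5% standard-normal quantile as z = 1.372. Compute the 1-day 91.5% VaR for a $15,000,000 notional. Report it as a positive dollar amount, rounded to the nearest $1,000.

$527,000

VaR = −μ + z·σ = −(0.15%) + 1.372 × 2.67% = 3.513%.
On $15,000,000: 0.03513 × $15,000,000 = $526,950.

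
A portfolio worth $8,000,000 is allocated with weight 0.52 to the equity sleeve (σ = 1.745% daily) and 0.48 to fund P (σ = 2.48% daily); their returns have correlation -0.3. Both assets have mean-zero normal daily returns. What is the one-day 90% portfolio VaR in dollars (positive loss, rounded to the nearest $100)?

σ_p² = 0.52²·1.745² + 0.48²·2.48² + 2·-0.3·0.52·0.48·1.745·2.48 = 1.5923 (%²).
σ_p = √1.5923 = 1.262%.
At 90%, z = 1.282.
VaR = 1.282 × 1.262% = 1.618%; on $8,000,000 that is $129,440.

$129,400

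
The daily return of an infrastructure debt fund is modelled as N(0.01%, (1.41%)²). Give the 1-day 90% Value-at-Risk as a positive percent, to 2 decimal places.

1.80%

At 90% one-sided, z = 1.282.
VaR = −μ + z·σ = −(0.01%) + 1.282 × 1.41% = 1.798%.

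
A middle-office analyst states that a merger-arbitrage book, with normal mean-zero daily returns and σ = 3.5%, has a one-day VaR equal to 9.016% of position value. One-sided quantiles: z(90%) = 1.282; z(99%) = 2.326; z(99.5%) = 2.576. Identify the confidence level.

Implied z = VaR/σ = 9.016 / 3.5 = 2.576.
This matches z(99.5%) = 2.576.

99.5%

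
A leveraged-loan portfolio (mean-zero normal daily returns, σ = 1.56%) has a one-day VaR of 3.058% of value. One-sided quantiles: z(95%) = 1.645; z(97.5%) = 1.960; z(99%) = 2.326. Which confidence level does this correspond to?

Implied z = VaR/σ = 3.058 / 1.56 = 1.960.
This matches z(97.5%) = 1.960.

97.5%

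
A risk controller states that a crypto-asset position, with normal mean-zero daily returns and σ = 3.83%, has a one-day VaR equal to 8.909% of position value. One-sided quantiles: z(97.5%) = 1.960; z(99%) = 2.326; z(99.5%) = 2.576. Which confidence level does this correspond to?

99%

Implied z = VaR/σ = 8.909 / 3.83 = 2.326.
This matches z(99%) = 2.326.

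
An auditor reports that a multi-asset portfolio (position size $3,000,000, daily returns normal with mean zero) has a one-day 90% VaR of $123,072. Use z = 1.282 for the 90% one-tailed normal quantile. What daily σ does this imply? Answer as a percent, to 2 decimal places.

3.20%

VaR as a fraction: $123,072 / $3,000,000 = 4.102%.
σ = VaR / z = 4.102% / 1.282 = 3.200%.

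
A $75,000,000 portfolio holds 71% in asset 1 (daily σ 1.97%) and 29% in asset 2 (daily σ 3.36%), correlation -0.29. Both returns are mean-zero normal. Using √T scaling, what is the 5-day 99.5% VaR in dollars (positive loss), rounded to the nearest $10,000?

$6,280,000

σ_p = √(0.71²·1.97² + 0.29²·3.36² + 2·-0.29·0.71·0.29·1.97·3.36) = 1.454%.
σ_{5d} = 1.454% × √5 = 3.251%.
z(99.5%) = 2.576.
VaR = 2.576 × 3.251% = 8.375%; on $75,000,000 that is $6,281,250.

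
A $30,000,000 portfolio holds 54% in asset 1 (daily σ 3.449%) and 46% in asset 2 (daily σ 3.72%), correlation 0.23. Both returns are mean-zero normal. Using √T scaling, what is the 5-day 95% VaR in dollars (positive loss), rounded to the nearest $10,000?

σ_p = √(0.54²·3.449² + 0.46²·3.72² + 2·0.23·0.54·0.46·3.449·3.72) = 2.804%.
σ_{5d} = 2.804% × √5 = 6.270%.
z(95%) = 1.645.
VaR = 1.645 × 6.270% = 10.314%; on $30,000,000 that is $3,094,200.

$3,090,000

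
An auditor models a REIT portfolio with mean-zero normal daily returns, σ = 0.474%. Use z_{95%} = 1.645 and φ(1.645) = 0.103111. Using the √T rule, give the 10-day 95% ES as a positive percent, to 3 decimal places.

σ_{10d} = 0.474% × √10 = 1.499%.
ES multiplier = φ(z)/(1−α) = 0.103111/0.05 = 2.062.
ES = 1.499% × 2.062 = 3.091%.

3.091%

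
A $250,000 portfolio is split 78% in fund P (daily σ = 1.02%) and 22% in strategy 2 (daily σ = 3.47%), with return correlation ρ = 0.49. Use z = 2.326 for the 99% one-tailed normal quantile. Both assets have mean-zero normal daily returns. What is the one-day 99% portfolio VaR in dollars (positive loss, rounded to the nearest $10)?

$7,830

σ_p² = 0.78²·1.02² + 0.22²·3.47² + 2·0.49·0.78·0.22·1.02·3.47 = 1.8110 (%²).
σ_p = √1.8110 = 1.346%.
VaR = 2.326 × 1.346% = 3.131%; on $250,000 that is $7,827.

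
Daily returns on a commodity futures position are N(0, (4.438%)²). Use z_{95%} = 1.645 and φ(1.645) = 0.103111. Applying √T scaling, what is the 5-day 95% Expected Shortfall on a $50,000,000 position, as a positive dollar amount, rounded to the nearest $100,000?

$10,200,000

σ_{5d} = 4.438% × √5 = 9.924%.
ES multiplier = φ(z)/(1−α) = 0.103111/0.05 = 2.062.
ES = 9.924% × 2.062 = 20.463%; on $50,000,000: $10,231,500.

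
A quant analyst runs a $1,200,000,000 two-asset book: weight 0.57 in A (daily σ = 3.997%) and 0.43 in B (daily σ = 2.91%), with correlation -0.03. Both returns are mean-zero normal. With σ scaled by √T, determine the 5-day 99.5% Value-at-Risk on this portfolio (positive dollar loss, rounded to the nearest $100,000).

σ_p = √(0.57²·3.997² + 0.43²·2.91² + 2·-0.03·0.57·0.43·3.997·2.91) = 2.566%.
σ_{5d} = 2.566% × √5 = 5.738%.
z(99.5%) = 2.576.
VaR = 2.576 × 5.738% = 14.781%; on $1,200,000,000 that is $177,372,000.

$177,400,000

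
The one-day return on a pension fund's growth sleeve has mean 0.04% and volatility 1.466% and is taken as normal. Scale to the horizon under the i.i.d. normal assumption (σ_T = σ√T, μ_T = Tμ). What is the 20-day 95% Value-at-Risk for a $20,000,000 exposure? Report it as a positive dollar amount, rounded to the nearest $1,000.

At 95%, z = 1.645.
σ_{20d} = 1.466% × √20 = 6.556%; μ_{20d} = 20 × 0.04% = 0.800%.
VaR = −(0.800%) + 1.645 × 6.556% = 9.985%.
On $20,000,000: 0.09985 × $20,000,000 = $1,997,000.

$1,997,000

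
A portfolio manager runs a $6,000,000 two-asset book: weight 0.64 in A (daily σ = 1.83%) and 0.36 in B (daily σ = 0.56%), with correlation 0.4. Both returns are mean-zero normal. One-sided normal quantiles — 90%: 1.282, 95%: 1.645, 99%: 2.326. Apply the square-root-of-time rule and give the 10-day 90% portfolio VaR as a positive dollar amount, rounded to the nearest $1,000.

σ_p = √(0.64²·1.83² + 0.36²·0.56² + 2·0.4·0.64·0.36·1.83·0.56) = 1.265%.
σ_{10d} = 1.265% × √10 = 4.000%.
VaR = 1.282 × 4.000% = 5.128%; on $6,000,000 that is $307,680.

$308,000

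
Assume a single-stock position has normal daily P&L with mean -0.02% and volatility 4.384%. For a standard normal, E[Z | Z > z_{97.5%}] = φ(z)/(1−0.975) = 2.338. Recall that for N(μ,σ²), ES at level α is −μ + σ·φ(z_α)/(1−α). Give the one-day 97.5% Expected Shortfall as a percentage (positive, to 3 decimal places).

ES = −(-0.02%) + 4.384% × 2.338 = 10.270%.

10.270%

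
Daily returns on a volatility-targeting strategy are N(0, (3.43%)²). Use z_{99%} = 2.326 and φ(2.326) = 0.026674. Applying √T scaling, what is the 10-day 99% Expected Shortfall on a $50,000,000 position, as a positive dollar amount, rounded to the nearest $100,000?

$14,500,000

σ_{10d} = 3.43% × √10 = 10.847%.
ES multiplier = φ(z)/(1−α) = 0.026674/0.01 = 2.667.
ES = 10.847% × 2.667 = 28.929%; on $50,000,000: $14,464,500.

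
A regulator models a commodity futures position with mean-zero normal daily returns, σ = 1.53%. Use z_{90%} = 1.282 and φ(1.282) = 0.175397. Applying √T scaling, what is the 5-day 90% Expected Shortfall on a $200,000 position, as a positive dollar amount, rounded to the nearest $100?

$12,000

σ_{5d} = 1.53% × √5 = 3.421%.
ES multiplier = φ(z)/(1−α) = 0.175397/0.1 = 1.754.
ES = 3.421% × 1.754 = 6.000%; on $200,000: $12,000.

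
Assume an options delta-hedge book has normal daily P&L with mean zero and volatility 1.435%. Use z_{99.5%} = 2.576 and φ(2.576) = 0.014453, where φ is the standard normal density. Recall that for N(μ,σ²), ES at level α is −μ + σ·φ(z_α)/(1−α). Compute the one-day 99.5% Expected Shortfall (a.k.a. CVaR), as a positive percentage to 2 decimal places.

4.15%

Tail multiplier: φ(z)/(1−α) = 0.014453 / 0.005 = 2.891.
ES = 1.435% × 2.891 = 4.149%.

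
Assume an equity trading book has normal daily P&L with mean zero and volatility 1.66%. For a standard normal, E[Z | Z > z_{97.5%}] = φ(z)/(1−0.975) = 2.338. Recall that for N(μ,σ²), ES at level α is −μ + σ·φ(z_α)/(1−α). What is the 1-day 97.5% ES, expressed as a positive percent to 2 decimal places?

ES = 1.66% × 2.338 = 3.881%.

3.88%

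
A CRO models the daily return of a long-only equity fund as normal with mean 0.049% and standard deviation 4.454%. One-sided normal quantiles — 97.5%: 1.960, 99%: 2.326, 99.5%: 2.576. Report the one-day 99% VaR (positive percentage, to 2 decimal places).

VaR = −μ + z·σ = −(0.049%) + 2.326 × 4.454% = 10.311%.

10.31%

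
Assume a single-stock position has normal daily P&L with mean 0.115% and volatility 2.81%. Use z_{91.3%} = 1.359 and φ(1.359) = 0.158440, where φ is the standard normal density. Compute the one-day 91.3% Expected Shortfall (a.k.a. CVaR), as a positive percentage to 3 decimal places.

5.002%

Tail multiplier: φ(z)/(1−α) = 0.158440 / 0.087 = 1.821.
ES = −(0.115%) + 2.81% × 1.821 = 5.002%.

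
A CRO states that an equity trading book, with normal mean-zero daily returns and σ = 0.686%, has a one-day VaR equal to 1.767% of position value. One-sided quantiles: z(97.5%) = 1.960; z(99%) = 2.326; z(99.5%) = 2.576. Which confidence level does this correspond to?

99.5%

Implied z = VaR/σ = 1.767 / 0.686 = 2.576.
This matches z(99.5%) = 2.576.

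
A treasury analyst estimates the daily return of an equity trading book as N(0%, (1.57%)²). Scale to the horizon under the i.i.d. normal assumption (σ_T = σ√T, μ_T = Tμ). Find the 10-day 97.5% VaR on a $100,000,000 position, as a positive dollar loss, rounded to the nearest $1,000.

At 97.5%, z = 1.960.
σ_{10d} = 1.57% × √10 = 4.965%.
VaR = 1.960 × 4.965% = 9.731%.
On $100,000,000: 0.09731 × $100,000,000 = $9,731,000.

$9,731,000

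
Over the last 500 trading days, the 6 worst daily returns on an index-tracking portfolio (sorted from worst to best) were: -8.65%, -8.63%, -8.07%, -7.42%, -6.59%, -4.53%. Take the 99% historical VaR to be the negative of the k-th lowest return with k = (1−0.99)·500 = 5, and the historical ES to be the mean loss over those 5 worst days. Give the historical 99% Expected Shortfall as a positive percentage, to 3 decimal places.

7.872%

The 5 worst returns sum to -39.36%.
ES = −(-39.36%) / 5 = 7.872%.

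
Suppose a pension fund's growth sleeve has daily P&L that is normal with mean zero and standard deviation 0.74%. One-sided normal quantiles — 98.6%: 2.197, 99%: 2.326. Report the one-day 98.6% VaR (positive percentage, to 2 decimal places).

VaR = z·σ = 2.197 × 0.74% = 1.626%.

1.63%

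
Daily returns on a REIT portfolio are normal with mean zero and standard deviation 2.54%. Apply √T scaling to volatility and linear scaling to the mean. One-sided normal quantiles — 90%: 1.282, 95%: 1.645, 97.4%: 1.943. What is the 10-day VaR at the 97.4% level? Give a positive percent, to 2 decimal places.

σ_{10d} = 2.54% × √10 = 8.032%.
VaR = 1.943 × 8.032% = 15.606%.

15.61%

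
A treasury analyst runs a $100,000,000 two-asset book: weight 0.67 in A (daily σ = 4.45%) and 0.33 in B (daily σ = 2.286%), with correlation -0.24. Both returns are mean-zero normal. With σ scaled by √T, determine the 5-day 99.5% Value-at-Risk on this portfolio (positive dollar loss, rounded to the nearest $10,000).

$16,670,000

σ_p = √(0.67²·4.45² + 0.33²·2.286² + 2·-0.24·0.67·0.33·4.45·2.286) = 2.895%.
σ_{5d} = 2.895% × √5 = 6.473%.
z(99.5%) = 2.576.
VaR = 2.576 × 6.473% = 16.674%; on $100,000,000 that is $16,674,000.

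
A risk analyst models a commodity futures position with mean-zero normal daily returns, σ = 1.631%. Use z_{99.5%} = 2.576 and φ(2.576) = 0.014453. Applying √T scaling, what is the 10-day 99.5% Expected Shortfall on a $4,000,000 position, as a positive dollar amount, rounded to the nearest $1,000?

$596,000

σ_{10d} = 1.631% × √10 = 5.158%.
ES multiplier = φ(z)/(1−α) = 0.014453/0.005 = 2.891.
ES = 5.158% × 2.891 = 14.912%; on $4,000,000: $596,480.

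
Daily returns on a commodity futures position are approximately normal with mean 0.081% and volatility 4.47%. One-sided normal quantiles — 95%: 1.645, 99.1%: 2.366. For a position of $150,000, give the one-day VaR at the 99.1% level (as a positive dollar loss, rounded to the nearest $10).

VaR = −μ + z·σ = −(0.081%) + 2.366 × 4.47% = 10.495%.
On $150,000: 0.10495 × $150,000 = $15,742.

$15,740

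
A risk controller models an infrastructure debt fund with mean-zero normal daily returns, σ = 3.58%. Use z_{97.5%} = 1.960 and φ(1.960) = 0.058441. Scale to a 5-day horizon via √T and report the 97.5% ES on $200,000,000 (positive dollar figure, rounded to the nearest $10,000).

σ_{5d} = 3.58% × √5 = 8.005%.
ES multiplier = φ(z)/(1−α) = 0.058441/0.025 = 2.338.
ES = 8.005% × 2.338 = 18.716%; on $200,000,000: $37,432,000.

$37,430,000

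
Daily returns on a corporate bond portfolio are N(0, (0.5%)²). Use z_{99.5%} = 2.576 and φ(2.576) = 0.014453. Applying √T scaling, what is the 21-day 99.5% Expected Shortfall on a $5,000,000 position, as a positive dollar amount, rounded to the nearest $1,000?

σ_{21d} = 0.5% × √21 = 2.291%.
ES multiplier = φ(z)/(1−α) = 0.014453/0.005 = 2.891.
ES = 2.291% × 2.891 = 6.623%; on $5,000,000: $331,150.

$331,000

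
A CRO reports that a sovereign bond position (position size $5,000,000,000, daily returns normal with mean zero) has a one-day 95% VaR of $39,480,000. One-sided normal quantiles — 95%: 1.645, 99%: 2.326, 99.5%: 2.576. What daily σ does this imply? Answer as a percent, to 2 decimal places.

0.48%

VaR as a fraction: $39,480,000 / $5,000,000,000 = 0.790%.
σ = VaR / z = 0.790% / 1.645 = 0.480%.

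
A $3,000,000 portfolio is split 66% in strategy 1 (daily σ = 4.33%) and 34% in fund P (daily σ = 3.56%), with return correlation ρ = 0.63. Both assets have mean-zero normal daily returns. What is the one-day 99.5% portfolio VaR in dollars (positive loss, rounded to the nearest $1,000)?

σ_p² = 0.66²·4.33² + 0.34²·3.56² + 2·0.63·0.66·0.34·4.33·3.56 = 13.9905 (%²).
σ_p = √13.9905 = 3.740%.
At 99.5%, z = 2.576.
VaR = 2.576 × 3.740% = 9.634%; on $3,000,000 that is $289,020.

$289,000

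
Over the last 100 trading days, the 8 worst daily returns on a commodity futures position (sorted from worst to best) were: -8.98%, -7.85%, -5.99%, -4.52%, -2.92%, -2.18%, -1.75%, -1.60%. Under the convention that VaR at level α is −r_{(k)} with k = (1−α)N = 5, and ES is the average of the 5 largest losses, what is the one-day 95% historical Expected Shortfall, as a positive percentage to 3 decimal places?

The 5 worst returns sum to -30.26%.
ES = −(-30.26%) / 5 = 6.052%.

6.052%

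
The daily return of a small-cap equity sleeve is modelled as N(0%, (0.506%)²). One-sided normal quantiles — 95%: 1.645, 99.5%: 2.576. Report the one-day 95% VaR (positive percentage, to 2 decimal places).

VaR = z·σ = 1.645 × 0.506% = 0.832%.

0.83%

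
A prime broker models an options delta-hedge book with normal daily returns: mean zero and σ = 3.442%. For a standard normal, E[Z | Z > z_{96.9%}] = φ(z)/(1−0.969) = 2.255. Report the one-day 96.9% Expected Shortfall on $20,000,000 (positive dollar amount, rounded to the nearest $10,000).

$1,550,000

ES = 3.442% × 2.255 = 7.762%.
On $20,000,000: 0.07762 × $20,000,000 = $1,552,400.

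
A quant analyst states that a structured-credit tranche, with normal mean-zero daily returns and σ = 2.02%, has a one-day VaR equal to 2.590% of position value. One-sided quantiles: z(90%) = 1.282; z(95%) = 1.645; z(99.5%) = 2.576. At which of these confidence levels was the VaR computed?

Implied z = VaR/σ = 2.590 / 2.02 = 1.282.
This matches z(90%) = 1.282.

90%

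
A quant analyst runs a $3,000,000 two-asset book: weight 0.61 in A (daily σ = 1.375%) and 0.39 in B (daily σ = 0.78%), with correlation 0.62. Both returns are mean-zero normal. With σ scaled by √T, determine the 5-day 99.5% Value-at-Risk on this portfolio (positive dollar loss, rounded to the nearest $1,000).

$182,000

σ_p = √(0.61²·1.375² + 0.39²·0.78² + 2·0.62·0.61·0.39·1.375·0.78) = 1.055%.
σ_{5d} = 1.055% × √5 = 2.359%.
z(99.5%) = 2.576.
VaR = 2.576 × 2.359% = 6.077%; on $3,000,000 that is $182,310.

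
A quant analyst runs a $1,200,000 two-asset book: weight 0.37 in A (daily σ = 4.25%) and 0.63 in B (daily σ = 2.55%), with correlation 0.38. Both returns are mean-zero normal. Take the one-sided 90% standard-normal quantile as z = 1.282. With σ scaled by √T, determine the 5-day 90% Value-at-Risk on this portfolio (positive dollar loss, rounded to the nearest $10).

$90,840

σ_p = √(0.37²·4.25² + 0.63²·2.55² + 2·0.38·0.37·0.63·4.25·2.55) = 2.641%.
σ_{5d} = 2.641% × √5 = 5.905%.
VaR = 1.282 × 5.905% = 7.570%; on $1,200,000 that is $90,840.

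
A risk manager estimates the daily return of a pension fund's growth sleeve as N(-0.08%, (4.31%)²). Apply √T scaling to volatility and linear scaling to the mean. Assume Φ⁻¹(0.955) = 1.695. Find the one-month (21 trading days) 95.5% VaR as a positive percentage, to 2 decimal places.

35.16%

σ_{21d} = 4.31% × √21 = 19.751%; μ_{21d} = 21 × -0.08% = -1.680%.
VaR = −(-1.680%) + 1.695 × 19.751% = 35.158%.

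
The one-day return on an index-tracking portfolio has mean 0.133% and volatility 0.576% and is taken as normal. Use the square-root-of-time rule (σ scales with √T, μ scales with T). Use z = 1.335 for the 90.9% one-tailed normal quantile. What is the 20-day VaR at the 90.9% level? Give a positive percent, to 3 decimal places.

σ_{20d} = 0.576% × √20 = 2.576%; μ_{20d} = 20 × 0.133% = 2.660%.
VaR = −(2.660%) + 1.335 × 2.576% = 0.779%.

0.779%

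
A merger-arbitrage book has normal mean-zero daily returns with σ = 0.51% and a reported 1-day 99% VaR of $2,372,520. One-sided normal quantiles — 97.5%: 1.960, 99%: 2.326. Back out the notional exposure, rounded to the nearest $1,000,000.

VaR as a fraction of value: z·σ = 2.326 × 0.51% = 1.18626%.
Position = $2,372,520 / 0.0118626 = $200,000,000.

$200,000,000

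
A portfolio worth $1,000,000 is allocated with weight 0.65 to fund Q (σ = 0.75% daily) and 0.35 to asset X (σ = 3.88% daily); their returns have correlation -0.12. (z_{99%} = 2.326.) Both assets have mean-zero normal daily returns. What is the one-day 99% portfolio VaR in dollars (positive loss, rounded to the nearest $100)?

σ_p² = 0.65²·0.75² + 0.35²·3.88² + 2·-0.12·0.65·0.35·0.75·3.88 = 1.9229 (%²).
σ_p = √1.9229 = 1.387%.
VaR = 2.326 × 1.387% = 3.226%; on $1,000,000 that is $32,260.

$32,300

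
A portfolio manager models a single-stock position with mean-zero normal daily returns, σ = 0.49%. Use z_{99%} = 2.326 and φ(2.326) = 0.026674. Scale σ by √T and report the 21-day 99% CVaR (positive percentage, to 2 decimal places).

σ_{21d} = 0.49% × √21 = 2.245%.
ES multiplier = φ(z)/(1−α) = 0.026674/0.01 = 2.667.
ES = 2.245% × 2.667 = 5.987%.

5.99%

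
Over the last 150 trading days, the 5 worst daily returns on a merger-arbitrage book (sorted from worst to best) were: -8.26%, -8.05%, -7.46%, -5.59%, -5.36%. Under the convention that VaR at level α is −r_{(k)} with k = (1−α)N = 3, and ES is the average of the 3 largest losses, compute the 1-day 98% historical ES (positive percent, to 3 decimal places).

The 3 worst returns sum to -23.77%.
ES = −(-23.77%) / 3 = 7.9233…% ≈ 7.923%.

7.923%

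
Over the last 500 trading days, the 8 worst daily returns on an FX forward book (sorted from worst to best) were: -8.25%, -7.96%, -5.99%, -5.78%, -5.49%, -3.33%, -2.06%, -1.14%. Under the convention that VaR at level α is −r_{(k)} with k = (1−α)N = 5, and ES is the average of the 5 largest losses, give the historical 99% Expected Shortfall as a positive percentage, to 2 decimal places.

6.69%

The 5 worst returns sum to -33.47%.
ES = −(-33.47%) / 5 = 6.694% ≈ 6.69%.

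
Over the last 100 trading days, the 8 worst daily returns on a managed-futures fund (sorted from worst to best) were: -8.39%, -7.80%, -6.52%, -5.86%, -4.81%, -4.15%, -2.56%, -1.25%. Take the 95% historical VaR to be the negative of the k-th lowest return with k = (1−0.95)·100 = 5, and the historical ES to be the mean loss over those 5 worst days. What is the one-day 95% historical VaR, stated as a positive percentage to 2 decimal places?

k = 5; the 5th lowest return is -4.81%, so VaR = 4.81%.

4.81%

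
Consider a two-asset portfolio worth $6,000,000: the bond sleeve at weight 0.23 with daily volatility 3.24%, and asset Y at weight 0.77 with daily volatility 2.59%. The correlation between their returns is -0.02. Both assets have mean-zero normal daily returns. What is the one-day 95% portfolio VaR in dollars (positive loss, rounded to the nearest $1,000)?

$209,000

σ_p² = 0.23²·3.24² + 0.77²·2.59² + 2·-0.02·0.23·0.77·3.24·2.59 = 4.4731 (%²).
σ_p = √4.4731 = 2.115%.
At 95%, z = 1.645.
VaR = 1.645 × 2.115% = 3.479%; on $6,000,000 that is $208,740.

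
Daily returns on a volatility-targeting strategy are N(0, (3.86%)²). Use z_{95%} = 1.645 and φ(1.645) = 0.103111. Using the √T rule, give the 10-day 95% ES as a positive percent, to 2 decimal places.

σ_{10d} = 3.86% × √10 = 12.206%.
ES multiplier = φ(z)/(1−α) = 0.103111/0.05 = 2.062.
ES = 12.206% × 2.062 = 25.169%.

25.17%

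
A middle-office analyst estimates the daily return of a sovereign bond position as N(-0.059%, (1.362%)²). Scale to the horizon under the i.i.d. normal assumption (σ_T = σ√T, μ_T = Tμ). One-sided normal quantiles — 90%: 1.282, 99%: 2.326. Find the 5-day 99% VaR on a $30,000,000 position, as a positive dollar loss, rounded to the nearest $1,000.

σ_{5d} = 1.362% × √5 = 3.046%; μ_{5d} = 5 × -0.059% = -0.295%.
VaR = −(-0.295%) + 2.326 × 3.046% = 7.380%.
On $30,000,000: 0.07380 × $30,000,000 = $2,214,000.

$2,214,000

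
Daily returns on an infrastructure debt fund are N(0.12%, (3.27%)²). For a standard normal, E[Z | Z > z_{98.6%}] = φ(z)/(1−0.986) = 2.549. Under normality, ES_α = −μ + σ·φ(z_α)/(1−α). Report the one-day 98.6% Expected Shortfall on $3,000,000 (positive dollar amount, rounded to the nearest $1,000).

ES = −(0.12%) + 3.27% × 2.549 = 8.215%.
On $3,000,000: 0.08215 × $3,000,000 = $246,450.

$246,000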